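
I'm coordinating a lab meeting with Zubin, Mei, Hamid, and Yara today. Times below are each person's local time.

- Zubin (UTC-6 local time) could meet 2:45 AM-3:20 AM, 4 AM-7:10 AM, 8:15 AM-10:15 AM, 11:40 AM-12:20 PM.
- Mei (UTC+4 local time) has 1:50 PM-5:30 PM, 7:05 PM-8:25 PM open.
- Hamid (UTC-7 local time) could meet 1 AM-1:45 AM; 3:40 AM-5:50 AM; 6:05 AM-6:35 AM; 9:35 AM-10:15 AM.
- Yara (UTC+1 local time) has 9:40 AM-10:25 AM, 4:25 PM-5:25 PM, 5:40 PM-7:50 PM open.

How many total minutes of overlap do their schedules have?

Zubin in UTC: 08:45-09:20, 10:00-13:10, 14:15-16:15, 17:40-18:20 (add 6h to convert from UTC-6).
Mei in UTC: 09:50-13:30, 15:05-16:25 (subtract 4h to convert from UTC+4).
Hamid in UTC: 08:00-08:45, 10:40-12:50, 13:05-13:35, 16:35-17:15 (add 7h to convert from UTC-7).
Yara in UTC: 08:40-09:25, 15:25-16:25, 16:40-18:50 (subtract 1h to convert from UTC+1).
Zubin ∩ Mei: 10:00-13:10, 15:05-16:15.
Zubin ∩ Mei ∩ Hamid: 10:40-12:50, 13:05-13:10.
Zubin ∩ Mei ∩ Hamid ∩ Yara: ∅.
There is no time when everyone is free.
There is no common window, so the total is 0 minutes.

0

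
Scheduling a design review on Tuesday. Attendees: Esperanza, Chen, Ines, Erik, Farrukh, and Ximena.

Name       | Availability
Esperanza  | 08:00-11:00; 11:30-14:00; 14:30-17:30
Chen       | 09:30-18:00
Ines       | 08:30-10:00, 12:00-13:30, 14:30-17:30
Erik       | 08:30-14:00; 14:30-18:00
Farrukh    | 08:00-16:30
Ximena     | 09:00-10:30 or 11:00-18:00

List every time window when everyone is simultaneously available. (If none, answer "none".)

Esperanza ∩ Chen: 09:30-11:00, 11:30-14:00, 14:30-17:30.
Esperanza ∩ Chen ∩ Ines: 09:30-10:00, 12:00-13:30, 14:30-17:30.
Esperanza ∩ Chen ∩ Ines ∩ Erik: 09:30-10:00, 12:00-13:30, 14:30-17:30.
Esperanza ∩ Chen ∩ Ines ∩ Erik ∩ Farrukh: 09:30-10:00, 12:00-13:30, 14:30-16:30.
Esperanza ∩ Chen ∩ Ines ∩ Erik ∩ Farrukh ∩ Ximena: 09:30-10:00, 12:00-13:30, 14:30-16:30.
So the common availability across everyone is 09:30-10:00, 12:00-13:30, 14:30-16:30.

09:30-10:00, 12:00-13:30, 14:30-16:30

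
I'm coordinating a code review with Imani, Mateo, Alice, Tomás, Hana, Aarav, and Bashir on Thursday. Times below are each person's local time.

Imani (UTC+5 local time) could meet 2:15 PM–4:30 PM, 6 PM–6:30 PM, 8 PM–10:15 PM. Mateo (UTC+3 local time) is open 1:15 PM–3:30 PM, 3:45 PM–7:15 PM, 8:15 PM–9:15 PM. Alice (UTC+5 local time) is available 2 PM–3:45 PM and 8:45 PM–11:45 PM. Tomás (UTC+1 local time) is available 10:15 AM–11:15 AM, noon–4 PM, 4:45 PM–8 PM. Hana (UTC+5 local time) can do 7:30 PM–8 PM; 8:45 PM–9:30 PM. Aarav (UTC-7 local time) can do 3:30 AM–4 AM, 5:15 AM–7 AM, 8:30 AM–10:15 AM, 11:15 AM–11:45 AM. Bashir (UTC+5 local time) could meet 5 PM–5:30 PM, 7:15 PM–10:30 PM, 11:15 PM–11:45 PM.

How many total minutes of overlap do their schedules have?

30

Imani in UTC: 09:15-11:30, 13:00-13:30, 15:00-17:15 (subtract 5h to convert from UTC+5).
Mateo in UTC: 10:15-12:30, 12:45-16:15, 17:15-18:15 (subtract 3h to convert from UTC+3).
Alice in UTC: 09:00-10:45, 15:45-18:45 (subtract 5h to convert from UTC+5).
Tomás in UTC: 09:15-10:15, 11:00-15:00, 15:45-19:00 (subtract 1h to convert from UTC+1).
Hana in UTC: 14:30-15:00, 15:45-16:30 (subtract 5h to convert from UTC+5).
Aarav in UTC: 10:30-11:00, 12:15-14:00, 15:30-17:15, 18:15-18:45 (add 7h to convert from UTC-7).
Bashir in UTC: 12:00-12:30, 14:15-17:30, 18:15-18:45 (subtract 5h to convert from UTC+5).
Imani ∩ Mateo: 10:15-11:30, 13:00-13:30, 15:00-16:15.
Imani ∩ Mateo ∩ Alice: 10:15-10:45, 15:45-16:15.
Imani ∩ Mateo ∩ Alice ∩ Tomás: 15:45-16:15.
Imani ∩ Mateo ∩ Alice ∩ Tomás ∩ Hana: 15:45-16:15.
Imani ∩ Mateo ∩ Alice ∩ Tomás ∩ Hana ∩ Aarav: 15:45-16:15.
Imani ∩ Mateo ∩ Alice ∩ Tomás ∩ Hana ∩ Aarav ∩ Bashir: 15:45-16:15.
That's a single block of 30 minutes.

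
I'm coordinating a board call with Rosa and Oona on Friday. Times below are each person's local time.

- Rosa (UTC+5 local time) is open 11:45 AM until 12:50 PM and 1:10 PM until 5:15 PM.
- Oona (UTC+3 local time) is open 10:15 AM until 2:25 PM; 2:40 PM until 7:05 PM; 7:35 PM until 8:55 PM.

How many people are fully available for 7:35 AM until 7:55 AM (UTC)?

1

Rosa in UTC: 06:45-07:50, 08:10-12:15 (subtract 5h to convert from UTC+5).
Oona in UTC: 07:15-11:25, 11:40-16:05, 16:35-17:55 (subtract 3h to convert from UTC+3).
Oona can make the full 07:35-07:55 slot — that's 1.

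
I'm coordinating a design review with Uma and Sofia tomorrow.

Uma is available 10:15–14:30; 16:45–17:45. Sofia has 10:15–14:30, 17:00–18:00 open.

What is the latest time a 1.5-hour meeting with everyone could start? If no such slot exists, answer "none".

Uma ∩ Sofia: 10:15-14:30, 17:00-17:45.
Those are the intersection windows.
The last common window of at least 90 minutes is 10:15-14:30; a 90-minute meeting can start as late as 13:00 and still end by 14:30.

13:00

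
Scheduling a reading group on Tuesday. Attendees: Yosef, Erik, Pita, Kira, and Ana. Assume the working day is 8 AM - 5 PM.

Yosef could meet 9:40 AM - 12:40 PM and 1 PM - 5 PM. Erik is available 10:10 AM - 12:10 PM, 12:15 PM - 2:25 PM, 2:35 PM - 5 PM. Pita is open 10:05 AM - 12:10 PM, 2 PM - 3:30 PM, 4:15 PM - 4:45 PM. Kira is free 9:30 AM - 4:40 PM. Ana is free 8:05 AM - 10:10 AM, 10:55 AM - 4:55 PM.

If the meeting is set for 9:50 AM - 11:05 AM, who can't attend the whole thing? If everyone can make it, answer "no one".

Ana, Erik, Pita

Yosef: free for 09:50-11:05. Erik: not fully free for 09:50-11:05. Pita: not fully free for 09:50-11:05. Kira: free for 09:50-11:05. Ana: not fully free for 09:50-11:05.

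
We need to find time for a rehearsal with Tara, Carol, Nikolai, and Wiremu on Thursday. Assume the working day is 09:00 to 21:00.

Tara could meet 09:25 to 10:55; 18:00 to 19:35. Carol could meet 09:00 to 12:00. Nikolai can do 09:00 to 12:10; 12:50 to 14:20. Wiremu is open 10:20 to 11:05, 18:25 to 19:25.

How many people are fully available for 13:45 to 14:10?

Nikolai can make the full 13:45-14:10 slot — that's 1.

1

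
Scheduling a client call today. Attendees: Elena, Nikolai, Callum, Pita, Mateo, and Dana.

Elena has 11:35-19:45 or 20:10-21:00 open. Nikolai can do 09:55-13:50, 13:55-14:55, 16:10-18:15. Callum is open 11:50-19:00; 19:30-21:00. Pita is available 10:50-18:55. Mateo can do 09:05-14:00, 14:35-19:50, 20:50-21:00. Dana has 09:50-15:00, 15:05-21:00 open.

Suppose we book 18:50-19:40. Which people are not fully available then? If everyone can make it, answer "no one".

Callum, Nikolai, Pita

Elena: free for 18:50-19:40. Nikolai: not fully free for 18:50-19:40. Callum: not fully free for 18:50-19:40. Pita: not fully free for 18:50-19:40. Mateo: free for 18:50-19:40. Dana: free for 18:50-19:40.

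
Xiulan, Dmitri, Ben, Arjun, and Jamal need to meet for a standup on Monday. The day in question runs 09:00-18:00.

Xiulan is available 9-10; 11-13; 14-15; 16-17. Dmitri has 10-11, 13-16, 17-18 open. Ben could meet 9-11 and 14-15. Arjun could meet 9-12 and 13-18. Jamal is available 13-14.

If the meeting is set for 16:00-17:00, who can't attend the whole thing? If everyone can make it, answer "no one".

Ben, Dmitri, Jamal

Xiulan: free for 16:00-17:00. Dmitri: not fully free for 16:00-17:00. Ben: not fully free for 16:00-17:00. Arjun: free for 16:00-17:00. Jamal: not fully free for 16:00-17:00.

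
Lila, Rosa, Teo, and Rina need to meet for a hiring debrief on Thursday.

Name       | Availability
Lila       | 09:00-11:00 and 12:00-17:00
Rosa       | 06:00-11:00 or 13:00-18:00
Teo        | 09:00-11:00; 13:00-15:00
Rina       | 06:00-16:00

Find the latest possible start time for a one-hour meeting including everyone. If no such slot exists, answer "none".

14:00

Lila ∩ Rosa: 09:00-11:00, 13:00-17:00.
Lila ∩ Rosa ∩ Teo: 09:00-11:00, 13:00-15:00.
Lila ∩ Rosa ∩ Teo ∩ Rina: 09:00-11:00, 13:00-15:00.
The last common window of at least 60 minutes is 13:00-15:00; a 60-minute meeting can start as late as 14:00 and still end by 15:00.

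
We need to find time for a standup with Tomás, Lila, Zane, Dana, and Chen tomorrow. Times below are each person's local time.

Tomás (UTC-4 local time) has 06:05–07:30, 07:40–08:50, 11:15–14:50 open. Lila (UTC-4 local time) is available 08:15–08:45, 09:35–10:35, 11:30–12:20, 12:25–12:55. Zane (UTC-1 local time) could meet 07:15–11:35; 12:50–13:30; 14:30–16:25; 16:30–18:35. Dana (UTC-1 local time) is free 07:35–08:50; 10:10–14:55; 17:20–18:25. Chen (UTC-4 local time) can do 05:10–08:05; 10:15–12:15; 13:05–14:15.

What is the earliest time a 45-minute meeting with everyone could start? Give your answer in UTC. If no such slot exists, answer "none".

none

Tomás in UTC: 10:05-11:30, 11:40-12:50, 15:15-18:50 (add 4h to convert from UTC-4).
Lila in UTC: 12:15-12:45, 13:35-14:35, 15:30-16:20, 16:25-16:55 (add 4h to convert from UTC-4).
Zane in UTC: 08:15-12:35, 13:50-14:30, 15:30-17:25, 17:30-19:35 (add 1h to convert from UTC-1).
Dana in UTC: 08:35-09:50, 11:10-15:55, 18:20-19:25 (add 1h to convert from UTC-1).
Chen in UTC: 09:10-12:05, 14:15-16:15, 17:05-18:15 (add 4h to convert from UTC-4).
Tomás ∩ Lila: 12:15-12:45, 15:30-16:20, 16:25-16:55.
Tomás ∩ Lila ∩ Zane: 12:15-12:35, 15:30-16:20, 16:25-16:55.
Tomás ∩ Lila ∩ Zane ∩ Dana: 12:15-12:35, 15:30-15:55.
Tomás ∩ Lila ∩ Zane ∩ Dana ∩ Chen: 15:30-15:55.
No common window is at least 45 minutes long.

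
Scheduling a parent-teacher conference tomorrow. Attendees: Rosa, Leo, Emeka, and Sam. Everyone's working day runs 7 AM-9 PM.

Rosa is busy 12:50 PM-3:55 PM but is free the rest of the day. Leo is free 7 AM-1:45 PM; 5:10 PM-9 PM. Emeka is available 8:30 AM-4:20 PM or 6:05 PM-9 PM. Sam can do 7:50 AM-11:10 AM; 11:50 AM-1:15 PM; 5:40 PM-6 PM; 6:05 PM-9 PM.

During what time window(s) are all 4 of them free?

Rosa free: 07:00-12:50, 15:55-21:00 (invert busy blocks within the working day).
Leo free: 07:00-13:45, 17:10-21:00.
Emeka free: 08:30-16:20, 18:05-21:00.
Sam free: 07:50-11:10, 11:50-13:15, 17:40-18:00, 18:05-21:00.
Rosa ∩ Leo: 07:00-12:50, 17:10-21:00.
Rosa ∩ Leo ∩ Emeka: 08:30-12:50, 18:05-21:00.
Rosa ∩ Leo ∩ Emeka ∩ Sam: 08:30-11:10, 11:50-12:50, 18:05-21:00.

08:30-11:10, 11:50-12:50, 18:05-21:00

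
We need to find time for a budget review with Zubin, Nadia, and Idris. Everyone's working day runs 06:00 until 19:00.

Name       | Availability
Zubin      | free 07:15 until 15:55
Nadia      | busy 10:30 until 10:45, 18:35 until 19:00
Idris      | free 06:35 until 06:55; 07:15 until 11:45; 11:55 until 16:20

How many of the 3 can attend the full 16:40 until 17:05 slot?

1

Zubin free: 07:15-15:55.
Nadia free: 06:00-10:30, 10:45-18:35 (invert busy blocks within the working day).
Idris free: 06:35-06:55, 07:15-11:45, 11:55-16:20.
Nadia can make the full 16:40-17:05 slot — that's 1.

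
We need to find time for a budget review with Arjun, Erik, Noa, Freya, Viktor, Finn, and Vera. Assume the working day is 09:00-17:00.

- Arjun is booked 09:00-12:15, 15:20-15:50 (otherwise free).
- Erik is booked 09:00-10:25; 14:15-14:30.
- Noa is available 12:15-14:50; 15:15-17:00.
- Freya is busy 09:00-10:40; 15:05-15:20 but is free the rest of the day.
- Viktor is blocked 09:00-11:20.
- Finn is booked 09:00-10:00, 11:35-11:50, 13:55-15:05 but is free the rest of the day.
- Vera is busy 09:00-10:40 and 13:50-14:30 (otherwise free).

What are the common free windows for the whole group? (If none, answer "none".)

Arjun free: 12:15-15:20, 15:50-17:00 (invert busy blocks within the working day).
Erik free: 10:25-14:15, 14:30-17:00 (invert busy blocks within the working day).
Noa free: 12:15-14:50, 15:15-17:00.
Freya free: 10:40-15:05, 15:20-17:00 (invert busy blocks within the working day).
Viktor free: 11:20-17:00 (invert busy blocks within the working day).
Finn free: 10:00-11:35, 11:50-13:55, 15:05-17:00 (invert busy blocks within the working day).
Vera free: 10:40-13:50, 14:30-17:00 (invert busy blocks within the working day).
Arjun ∩ Erik: 12:15-14:15, 14:30-15:20, 15:50-17:00.
Arjun ∩ Erik ∩ Noa: 12:15-14:15, 14:30-14:50, 15:15-15:20, 15:50-17:00.
Arjun ∩ Erik ∩ Noa ∩ Freya: 12:15-14:15, 14:30-14:50, 15:50-17:00.
Arjun ∩ Erik ∩ Noa ∩ Freya ∩ Viktor: 12:15-14:15, 14:30-14:50, 15:50-17:00.
Arjun ∩ Erik ∩ Noa ∩ Freya ∩ Viktor ∩ Finn: 12:15-13:55, 15:50-17:00.
Arjun ∩ Erik ∩ Noa ∩ Freya ∩ Viktor ∩ Finn ∩ Vera: 12:15-13:50, 15:50-17:00.

12:15-13:50, 15:50-17:00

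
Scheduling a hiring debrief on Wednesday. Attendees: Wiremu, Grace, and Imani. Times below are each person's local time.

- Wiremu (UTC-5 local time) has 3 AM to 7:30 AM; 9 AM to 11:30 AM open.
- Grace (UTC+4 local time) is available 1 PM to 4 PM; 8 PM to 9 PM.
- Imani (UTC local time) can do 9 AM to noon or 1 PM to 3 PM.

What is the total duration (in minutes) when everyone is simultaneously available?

Wiremu in UTC: 08:00-12:30, 14:00-16:30 (add 5h to convert from UTC-5).
Grace in UTC: 09:00-12:00, 16:00-17:00 (subtract 4h to convert from UTC+4).
Imani in UTC: 09:00-12:00, 13:00-15:00.
Wiremu ∩ Grace: 09:00-12:00, 16:00-16:30.
Wiremu ∩ Grace ∩ Imani: 09:00-12:00.
Those are the intersection windows.
That's a single block of 180 minutes.

180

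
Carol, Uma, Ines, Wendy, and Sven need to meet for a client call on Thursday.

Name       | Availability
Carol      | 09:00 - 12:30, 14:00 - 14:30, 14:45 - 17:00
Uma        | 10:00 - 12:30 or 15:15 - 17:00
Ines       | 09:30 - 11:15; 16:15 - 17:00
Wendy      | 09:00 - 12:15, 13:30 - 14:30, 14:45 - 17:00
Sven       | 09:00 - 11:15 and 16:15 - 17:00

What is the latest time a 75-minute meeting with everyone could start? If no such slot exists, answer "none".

Carol ∩ Uma: 10:00-12:30, 15:15-17:00.
Carol ∩ Uma ∩ Ines: 10:00-11:15, 16:15-17:00.
Carol ∩ Uma ∩ Ines ∩ Wendy: 10:00-11:15, 16:15-17:00.
Carol ∩ Uma ∩ Ines ∩ Wendy ∩ Sven: 10:00-11:15, 16:15-17:00.
Those are the intersection windows.
The last common window of at least 75 minutes is 10:00-11:15; a 75-minute meeting can start as late as 10:00 and still end by 11:15.

10:00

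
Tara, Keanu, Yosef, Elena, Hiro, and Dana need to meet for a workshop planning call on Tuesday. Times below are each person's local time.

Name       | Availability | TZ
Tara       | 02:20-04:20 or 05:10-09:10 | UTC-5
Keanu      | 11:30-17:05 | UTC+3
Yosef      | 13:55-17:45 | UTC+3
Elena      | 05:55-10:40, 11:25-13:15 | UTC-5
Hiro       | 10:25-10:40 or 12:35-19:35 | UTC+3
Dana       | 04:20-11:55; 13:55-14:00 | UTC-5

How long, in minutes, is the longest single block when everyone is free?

190

Tara in UTC: 07:20-09:20, 10:10-14:10 (add 5h to convert from UTC-5).
Keanu in UTC: 08:30-14:05 (subtract 3h to convert from UTC+3).
Yosef in UTC: 10:55-14:45 (subtract 3h to convert from UTC+3).
Elena in UTC: 10:55-15:40, 16:25-18:15 (add 5h to convert from UTC-5).
Hiro in UTC: 07:25-07:40, 09:35-16:35 (subtract 3h to convert from UTC+3).
Dana in UTC: 09:20-16:55, 18:55-19:00 (add 5h to convert from UTC-5).
Tara ∩ Keanu: 08:30-09:20, 10:10-14:05.
Tara ∩ Keanu ∩ Yosef: 10:55-14:05.
Tara ∩ Keanu ∩ Yosef ∩ Elena: 10:55-14:05.
Tara ∩ Keanu ∩ Yosef ∩ Elena ∩ Hiro: 10:55-14:05.
Tara ∩ Keanu ∩ Yosef ∩ Elena ∩ Hiro ∩ Dana: 10:55-14:05.
The longest is 10:55-14:05 at 190 minutes.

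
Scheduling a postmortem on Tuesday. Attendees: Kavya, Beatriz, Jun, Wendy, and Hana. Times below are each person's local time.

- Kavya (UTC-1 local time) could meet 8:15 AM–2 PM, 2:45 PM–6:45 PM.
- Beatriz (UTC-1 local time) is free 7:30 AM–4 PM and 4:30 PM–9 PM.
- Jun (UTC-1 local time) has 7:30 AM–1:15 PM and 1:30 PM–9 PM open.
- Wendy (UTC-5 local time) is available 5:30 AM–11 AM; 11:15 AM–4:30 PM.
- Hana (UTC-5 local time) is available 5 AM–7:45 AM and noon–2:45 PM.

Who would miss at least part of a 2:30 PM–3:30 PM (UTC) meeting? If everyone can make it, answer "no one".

Kavya in UTC: 09:15-15:00, 15:45-19:45 (add 1h to convert from UTC-1).
Beatriz in UTC: 08:30-17:00, 17:30-22:00 (add 1h to convert from UTC-1).
Jun in UTC: 08:30-14:15, 14:30-22:00 (add 1h to convert from UTC-1).
Wendy in UTC: 10:30-16:00, 16:15-21:30 (add 5h to convert from UTC-5).
Hana in UTC: 10:00-12:45, 17:00-19:45 (add 5h to convert from UTC-5).
Kavya: not fully free for 14:30-15:30. Beatriz: free for 14:30-15:30. Jun: free for 14:30-15:30. Wendy: free for 14:30-15:30. Hana: not fully free for 14:30-15:30.

Hana, Kavya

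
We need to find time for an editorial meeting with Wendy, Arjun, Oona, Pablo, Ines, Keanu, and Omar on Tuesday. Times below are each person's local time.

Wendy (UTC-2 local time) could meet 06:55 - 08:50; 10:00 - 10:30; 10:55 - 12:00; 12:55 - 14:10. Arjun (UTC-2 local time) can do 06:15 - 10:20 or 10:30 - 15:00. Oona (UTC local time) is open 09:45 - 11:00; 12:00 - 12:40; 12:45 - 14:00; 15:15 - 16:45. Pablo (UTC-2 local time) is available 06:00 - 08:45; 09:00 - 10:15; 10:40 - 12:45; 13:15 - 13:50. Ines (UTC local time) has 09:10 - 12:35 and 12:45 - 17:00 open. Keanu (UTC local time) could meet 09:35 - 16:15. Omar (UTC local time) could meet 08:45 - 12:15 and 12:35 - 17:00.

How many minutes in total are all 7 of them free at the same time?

Wendy in UTC: 08:55-10:50, 12:00-12:30, 12:55-14:00, 14:55-16:10 (add 2h to convert from UTC-2).
Arjun in UTC: 08:15-12:20, 12:30-17:00 (add 2h to convert from UTC-2).
Oona in UTC: 09:45-11:00, 12:00-12:40, 12:45-14:00, 15:15-16:45.
Pablo in UTC: 08:00-10:45, 11:00-12:15, 12:40-14:45, 15:15-15:50 (add 2h to convert from UTC-2).
Ines in UTC: 09:10-12:35, 12:45-17:00.
Keanu in UTC: 09:35-16:15.
Omar in UTC: 08:45-12:15, 12:35-17:00.
Wendy ∩ Arjun: 08:55-10:50, 12:00-12:20, 12:55-14:00, 14:55-16:10.
Wendy ∩ Arjun ∩ Oona: 09:45-10:50, 12:00-12:20, 12:55-14:00, 15:15-16:10.
Wendy ∩ Arjun ∩ Oona ∩ Pablo: 09:45-10:45, 12:00-12:15, 12:55-14:00, 15:15-15:50.
Wendy ∩ Arjun ∩ Oona ∩ Pablo ∩ Ines: 09:45-10:45, 12:00-12:15, 12:55-14:00, 15:15-15:50.
Wendy ∩ Arjun ∩ Oona ∩ Pablo ∩ Ines ∩ Keanu: 09:45-10:45, 12:00-12:15, 12:55-14:00, 15:15-15:50.
Wendy ∩ Arjun ∩ Oona ∩ Pablo ∩ Ines ∩ Keanu ∩ Omar: 09:45-10:45, 12:00-12:15, 12:55-14:00, 15:15-15:50.
Summing the common windows: 60 + 15 + 65 + 35 = 175 minutes.

175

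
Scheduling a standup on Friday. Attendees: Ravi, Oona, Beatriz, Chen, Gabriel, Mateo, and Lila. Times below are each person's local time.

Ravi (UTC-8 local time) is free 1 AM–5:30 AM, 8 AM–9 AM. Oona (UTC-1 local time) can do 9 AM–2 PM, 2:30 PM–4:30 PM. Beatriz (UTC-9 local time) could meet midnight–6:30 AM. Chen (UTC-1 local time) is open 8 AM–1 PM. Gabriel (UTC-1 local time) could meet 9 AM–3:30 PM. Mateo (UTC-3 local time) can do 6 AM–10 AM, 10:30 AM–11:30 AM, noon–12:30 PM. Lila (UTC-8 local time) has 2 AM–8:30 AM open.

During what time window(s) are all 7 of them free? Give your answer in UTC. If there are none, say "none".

Ravi in UTC: 09:00-13:30, 16:00-17:00 (add 8h to convert from UTC-8).
Oona in UTC: 10:00-15:00, 15:30-17:30 (add 1h to convert from UTC-1).
Beatriz in UTC: 09:00-15:30 (add 9h to convert from UTC-9).
Chen in UTC: 09:00-14:00 (add 1h to convert from UTC-1).
Gabriel in UTC: 10:00-16:30 (add 1h to convert from UTC-1).
Mateo in UTC: 09:00-13:00, 13:30-14:30, 15:00-15:30 (add 3h to convert from UTC-3).
Lila in UTC: 10:00-16:30 (add 8h to convert from UTC-8).
Ravi ∩ Oona: 10:00-13:30, 16:00-17:00.
Ravi ∩ Oona ∩ Beatriz: 10:00-13:30.
Ravi ∩ Oona ∩ Beatriz ∩ Chen: 10:00-13:30.
Ravi ∩ Oona ∩ Beatriz ∩ Chen ∩ Gabriel: 10:00-13:30.
Ravi ∩ Oona ∩ Beatriz ∩ Chen ∩ Gabriel ∩ Mateo: 10:00-13:00.
Ravi ∩ Oona ∩ Beatriz ∩ Chen ∩ Gabriel ∩ Mateo ∩ Lila: 10:00-13:00.
Those are the intersection windows.

10:00-13:00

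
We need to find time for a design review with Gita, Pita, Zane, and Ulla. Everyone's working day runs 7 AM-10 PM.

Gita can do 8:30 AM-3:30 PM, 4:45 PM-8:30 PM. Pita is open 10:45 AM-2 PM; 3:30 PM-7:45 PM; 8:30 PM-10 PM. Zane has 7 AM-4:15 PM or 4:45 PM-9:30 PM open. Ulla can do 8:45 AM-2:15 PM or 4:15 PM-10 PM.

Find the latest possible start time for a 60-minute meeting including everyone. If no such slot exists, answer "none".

Gita ∩ Pita: 10:45-14:00, 16:45-19:45.
Gita ∩ Pita ∩ Zane: 10:45-14:00, 16:45-19:45.
Gita ∩ Pita ∩ Zane ∩ Ulla: 10:45-14:00, 16:45-19:45.
The last common window of at least 60 minutes is 16:45-19:45; a 60-minute meeting can start as late as 18:45 and still end by 19:45.

18:45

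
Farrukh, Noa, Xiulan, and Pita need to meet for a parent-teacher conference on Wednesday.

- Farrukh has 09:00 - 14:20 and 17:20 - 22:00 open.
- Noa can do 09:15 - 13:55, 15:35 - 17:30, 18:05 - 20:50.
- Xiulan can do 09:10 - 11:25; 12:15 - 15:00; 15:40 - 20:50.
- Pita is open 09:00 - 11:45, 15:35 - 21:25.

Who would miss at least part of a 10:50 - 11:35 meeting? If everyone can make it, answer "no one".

Farrukh: free for 10:50-11:35. Noa: free for 10:50-11:35. Xiulan: not fully free for 10:50-11:35. Pita: free for 10:50-11:35.

Xiulan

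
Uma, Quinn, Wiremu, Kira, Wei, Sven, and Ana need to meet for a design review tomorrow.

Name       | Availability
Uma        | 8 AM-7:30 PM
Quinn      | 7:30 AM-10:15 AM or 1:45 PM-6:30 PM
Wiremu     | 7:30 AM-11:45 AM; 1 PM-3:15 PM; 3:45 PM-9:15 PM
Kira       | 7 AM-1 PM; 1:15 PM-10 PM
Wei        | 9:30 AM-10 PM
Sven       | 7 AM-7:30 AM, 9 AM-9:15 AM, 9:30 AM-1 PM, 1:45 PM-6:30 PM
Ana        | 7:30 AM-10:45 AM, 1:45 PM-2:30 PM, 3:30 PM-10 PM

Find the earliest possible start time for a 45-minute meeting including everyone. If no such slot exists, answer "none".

Uma ∩ Quinn: 08:00-10:15, 13:45-18:30.
Uma ∩ Quinn ∩ Wiremu: 08:00-10:15, 13:45-15:15, 15:45-18:30.
Uma ∩ Quinn ∩ Wiremu ∩ Kira: 08:00-10:15, 13:45-15:15, 15:45-18:30.
Uma ∩ Quinn ∩ Wiremu ∩ Kira ∩ Wei: 09:30-10:15, 13:45-15:15, 15:45-18:30.
Uma ∩ Quinn ∩ Wiremu ∩ Kira ∩ Wei ∩ Sven: 09:30-10:15, 13:45-15:15, 15:45-18:30.
Uma ∩ Quinn ∩ Wiremu ∩ Kira ∩ Wei ∩ Sven ∩ Ana: 09:30-10:15, 13:45-14:30, 15:45-18:30.
The first common window of at least 45 minutes is 09:30-10:15, so the earliest start is 09:30.

09:30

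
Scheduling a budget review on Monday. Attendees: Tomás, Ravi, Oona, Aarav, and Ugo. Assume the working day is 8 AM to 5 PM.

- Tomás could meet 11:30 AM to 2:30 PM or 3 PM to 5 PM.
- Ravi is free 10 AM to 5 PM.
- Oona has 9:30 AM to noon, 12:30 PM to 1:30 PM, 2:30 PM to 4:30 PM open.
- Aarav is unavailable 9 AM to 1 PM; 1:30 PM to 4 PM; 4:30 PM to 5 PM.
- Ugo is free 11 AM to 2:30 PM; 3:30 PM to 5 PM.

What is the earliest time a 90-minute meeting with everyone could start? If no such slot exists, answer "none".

Tomás free: 11:30-14:30, 15:00-17:00.
Ravi free: 10:00-17:00.
Oona free: 09:30-12:00, 12:30-13:30, 14:30-16:30.
Aarav free: 08:00-09:00, 13:00-13:30, 16:00-16:30 (invert busy blocks within the working day).
Ugo free: 11:00-14:30, 15:30-17:00.
Tomás ∩ Ravi: 11:30-14:30, 15:00-17:00.
Tomás ∩ Ravi ∩ Oona: 11:30-12:00, 12:30-13:30, 15:00-16:30.
Tomás ∩ Ravi ∩ Oona ∩ Aarav: 13:00-13:30, 16:00-16:30.
Tomás ∩ Ravi ∩ Oona ∩ Aarav ∩ Ugo: 13:00-13:30, 16:00-16:30.
No common window is at least 90 minutes long.

none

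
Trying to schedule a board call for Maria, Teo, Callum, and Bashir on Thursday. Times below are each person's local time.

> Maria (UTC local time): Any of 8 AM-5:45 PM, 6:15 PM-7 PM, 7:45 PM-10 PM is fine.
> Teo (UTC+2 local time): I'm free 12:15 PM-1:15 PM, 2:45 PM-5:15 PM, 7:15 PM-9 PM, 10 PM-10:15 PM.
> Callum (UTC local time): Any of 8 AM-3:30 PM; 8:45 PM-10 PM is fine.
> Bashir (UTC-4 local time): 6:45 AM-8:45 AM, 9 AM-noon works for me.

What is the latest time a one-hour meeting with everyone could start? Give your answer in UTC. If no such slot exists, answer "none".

Maria in UTC: 08:00-17:45, 18:15-19:00, 19:45-22:00.
Teo in UTC: 10:15-11:15, 12:45-15:15, 17:15-19:00, 20:00-20:15 (subtract 2h to convert from UTC+2).
Callum in UTC: 08:00-15:30, 20:45-22:00.
Bashir in UTC: 10:45-12:45, 13:00-16:00 (add 4h to convert from UTC-4).
Maria ∩ Teo: 10:15-11:15, 12:45-15:15, 17:15-17:45, 18:15-19:00, 20:00-20:15.
Maria ∩ Teo ∩ Callum: 10:15-11:15, 12:45-15:15.
Maria ∩ Teo ∩ Callum ∩ Bashir: 10:45-11:15, 13:00-15:15.
Those are the intersection windows.
The last common window of at least 60 minutes is 13:00-15:15; a 60-minute meeting can start as late as 14:15 and still end by 15:15.

14:15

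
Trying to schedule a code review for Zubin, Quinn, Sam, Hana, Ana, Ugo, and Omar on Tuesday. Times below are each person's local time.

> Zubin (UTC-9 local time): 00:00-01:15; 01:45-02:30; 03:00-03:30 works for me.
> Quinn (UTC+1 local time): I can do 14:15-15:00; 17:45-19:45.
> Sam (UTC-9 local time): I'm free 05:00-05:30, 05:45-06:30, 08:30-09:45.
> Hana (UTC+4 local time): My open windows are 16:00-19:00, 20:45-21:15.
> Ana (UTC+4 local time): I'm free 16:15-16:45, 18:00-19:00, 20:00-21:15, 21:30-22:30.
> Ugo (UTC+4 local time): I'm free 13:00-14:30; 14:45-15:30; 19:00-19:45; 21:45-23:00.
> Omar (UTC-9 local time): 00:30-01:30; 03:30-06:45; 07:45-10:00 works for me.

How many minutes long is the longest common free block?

0

Zubin in UTC: 09:00-10:15, 10:45-11:30, 12:00-12:30 (add 9h to convert from UTC-9).
Quinn in UTC: 13:15-14:00, 16:45-18:45 (subtract 1h to convert from UTC+1).
Sam in UTC: 14:00-14:30, 14:45-15:30, 17:30-18:45 (add 9h to convert from UTC-9).
Hana in UTC: 12:00-15:00, 16:45-17:15 (subtract 4h to convert from UTC+4).
Ana in UTC: 12:15-12:45, 14:00-15:00, 16:00-17:15, 17:30-18:30 (subtract 4h to convert from UTC+4).
Ugo in UTC: 09:00-10:30, 10:45-11:30, 15:00-15:45, 17:45-19:00 (subtract 4h to convert from UTC+4).
Omar in UTC: 09:30-10:30, 12:30-15:45, 16:45-19:00 (add 9h to convert from UTC-9).
Zubin ∩ Quinn: ∅.
Zubin ∩ Quinn ∩ Sam: ∅.
Zubin ∩ Quinn ∩ Sam ∩ Hana: ∅.
Zubin ∩ Quinn ∩ Sam ∩ Hana ∩ Ana: ∅.
Zubin ∩ Quinn ∩ Sam ∩ Hana ∩ Ana ∩ Ugo: ∅.
Zubin ∩ Quinn ∩ Sam ∩ Hana ∩ Ana ∩ Ugo ∩ Omar: ∅.
There is no time when everyone is free.
No common window exists, so the longest block is 0 minutes.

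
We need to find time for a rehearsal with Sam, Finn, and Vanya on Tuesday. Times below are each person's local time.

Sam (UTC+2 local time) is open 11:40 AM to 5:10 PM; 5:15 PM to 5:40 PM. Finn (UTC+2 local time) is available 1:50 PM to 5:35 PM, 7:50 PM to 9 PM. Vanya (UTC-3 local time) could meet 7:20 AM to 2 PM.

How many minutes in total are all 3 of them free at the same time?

Sam in UTC: 09:40-15:10, 15:15-15:40 (subtract 2h to convert from UTC+2).
Finn in UTC: 11:50-15:35, 17:50-19:00 (subtract 2h to convert from UTC+2).
Vanya in UTC: 10:20-17:00 (add 3h to convert from UTC-3).
Sam ∩ Finn: 11:50-15:10, 15:15-15:35.
Sam ∩ Finn ∩ Vanya: 11:50-15:10, 15:15-15:35.
Those are the intersection windows.
Summing the common windows: 200 + 20 = 220 minutes.

220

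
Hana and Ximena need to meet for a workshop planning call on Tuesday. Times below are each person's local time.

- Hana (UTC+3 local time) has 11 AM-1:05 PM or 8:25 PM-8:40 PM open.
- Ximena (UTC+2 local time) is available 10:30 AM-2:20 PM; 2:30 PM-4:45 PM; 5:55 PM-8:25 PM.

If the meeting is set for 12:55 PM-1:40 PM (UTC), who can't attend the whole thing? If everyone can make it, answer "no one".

Hana in UTC: 08:00-10:05, 17:25-17:40 (subtract 3h to convert from UTC+3).
Ximena in UTC: 08:30-12:20, 12:30-14:45, 15:55-18:25 (subtract 2h to convert from UTC+2).
Hana: not fully free for 12:55-13:40. Ximena: free for 12:55-13:40.

Hana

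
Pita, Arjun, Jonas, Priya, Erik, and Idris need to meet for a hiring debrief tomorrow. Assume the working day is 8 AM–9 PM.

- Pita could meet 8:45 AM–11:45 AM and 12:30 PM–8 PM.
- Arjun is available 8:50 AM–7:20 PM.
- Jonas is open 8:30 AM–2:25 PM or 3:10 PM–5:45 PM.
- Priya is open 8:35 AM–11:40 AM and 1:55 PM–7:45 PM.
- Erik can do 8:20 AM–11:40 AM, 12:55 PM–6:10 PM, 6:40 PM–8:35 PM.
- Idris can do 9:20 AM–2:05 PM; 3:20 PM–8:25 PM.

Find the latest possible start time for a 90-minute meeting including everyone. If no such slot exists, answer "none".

16:15

Pita ∩ Arjun: 08:50-11:45, 12:30-19:20.
Pita ∩ Arjun ∩ Jonas: 08:50-11:45, 12:30-14:25, 15:10-17:45.
Pita ∩ Arjun ∩ Jonas ∩ Priya: 08:50-11:40, 13:55-14:25, 15:10-17:45.
Pita ∩ Arjun ∩ Jonas ∩ Priya ∩ Erik: 08:50-11:40, 13:55-14:25, 15:10-17:45.
Pita ∩ Arjun ∩ Jonas ∩ Priya ∩ Erik ∩ Idris: 09:20-11:40, 13:55-14:05, 15:20-17:45.
Those are the intersection windows.
The last common window of at least 90 minutes is 15:20-17:45; a 90-minute meeting can start as late as 16:15 and still end by 17:45.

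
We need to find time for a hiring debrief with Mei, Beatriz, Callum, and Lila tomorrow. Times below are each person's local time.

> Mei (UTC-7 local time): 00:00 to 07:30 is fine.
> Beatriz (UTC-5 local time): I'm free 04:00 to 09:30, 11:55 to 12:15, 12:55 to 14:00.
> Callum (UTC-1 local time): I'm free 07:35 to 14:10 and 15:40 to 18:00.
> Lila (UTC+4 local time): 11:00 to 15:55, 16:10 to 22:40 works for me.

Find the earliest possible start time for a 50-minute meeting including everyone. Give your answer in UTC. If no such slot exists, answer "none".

Mei in UTC: 07:00-14:30 (add 7h to convert from UTC-7).
Beatriz in UTC: 09:00-14:30, 16:55-17:15, 17:55-19:00 (add 5h to convert from UTC-5).
Callum in UTC: 08:35-15:10, 16:40-19:00 (add 1h to convert from UTC-1).
Lila in UTC: 07:00-11:55, 12:10-18:40 (subtract 4h to convert from UTC+4).
Mei ∩ Beatriz: 09:00-14:30.
Mei ∩ Beatriz ∩ Callum: 09:00-14:30.
Mei ∩ Beatriz ∩ Callum ∩ Lila: 09:00-11:55, 12:10-14:30.
The first common window of at least 50 minutes is 09:00-11:55, so the earliest start is 09:00.

09:00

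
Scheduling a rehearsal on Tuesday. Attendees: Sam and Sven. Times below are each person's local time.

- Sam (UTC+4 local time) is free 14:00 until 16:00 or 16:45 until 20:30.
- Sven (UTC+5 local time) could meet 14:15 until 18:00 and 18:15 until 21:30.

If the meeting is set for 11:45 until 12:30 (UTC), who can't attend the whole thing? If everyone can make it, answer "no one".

Sam

Sam in UTC: 10:00-12:00, 12:45-16:30 (subtract 4h to convert from UTC+4).
Sven in UTC: 09:15-13:00, 13:15-16:30 (subtract 5h to convert from UTC+5).
Sam: not fully free for 11:45-12:30. Sven: free for 11:45-12:30.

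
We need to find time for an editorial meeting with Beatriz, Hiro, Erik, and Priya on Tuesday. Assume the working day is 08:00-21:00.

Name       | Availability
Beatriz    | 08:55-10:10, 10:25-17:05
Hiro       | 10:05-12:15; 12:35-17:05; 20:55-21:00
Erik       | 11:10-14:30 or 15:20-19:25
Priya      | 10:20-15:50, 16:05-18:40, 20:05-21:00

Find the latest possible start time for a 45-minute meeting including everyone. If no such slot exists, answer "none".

16:20

Beatriz ∩ Hiro: 10:05-10:10, 10:25-12:15, 12:35-17:05.
Beatriz ∩ Hiro ∩ Erik: 11:10-12:15, 12:35-14:30, 15:20-17:05.
Beatriz ∩ Hiro ∩ Erik ∩ Priya: 11:10-12:15, 12:35-14:30, 15:20-15:50, 16:05-17:05.
The last common window of at least 45 minutes is 16:05-17:05; a 45-minute meeting can start as late as 16:20 and still end by 17:05.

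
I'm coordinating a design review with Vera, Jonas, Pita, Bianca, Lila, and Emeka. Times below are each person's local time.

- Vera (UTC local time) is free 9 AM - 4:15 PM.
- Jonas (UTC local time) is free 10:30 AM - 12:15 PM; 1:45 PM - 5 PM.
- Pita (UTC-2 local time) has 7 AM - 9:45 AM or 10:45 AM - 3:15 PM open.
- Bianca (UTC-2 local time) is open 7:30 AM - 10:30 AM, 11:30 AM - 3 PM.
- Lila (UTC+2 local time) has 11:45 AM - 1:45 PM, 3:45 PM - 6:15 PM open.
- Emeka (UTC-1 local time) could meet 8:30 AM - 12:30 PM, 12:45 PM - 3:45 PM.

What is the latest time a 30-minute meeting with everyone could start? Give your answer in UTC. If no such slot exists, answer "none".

Vera in UTC: 09:00-16:15.
Jonas in UTC: 10:30-12:15, 13:45-17:00.
Pita in UTC: 09:00-11:45, 12:45-17:15 (add 2h to convert from UTC-2).
Bianca in UTC: 09:30-12:30, 13:30-17:00 (add 2h to convert from UTC-2).
Lila in UTC: 09:45-11:45, 13:45-16:15 (subtract 2h to convert from UTC+2).
Emeka in UTC: 09:30-13:30, 13:45-16:45 (add 1h to convert from UTC-1).
Vera ∩ Jonas: 10:30-12:15, 13:45-16:15.
Vera ∩ Jonas ∩ Pita: 10:30-11:45, 13:45-16:15.
Vera ∩ Jonas ∩ Pita ∩ Bianca: 10:30-11:45, 13:45-16:15.
Vera ∩ Jonas ∩ Pita ∩ Bianca ∩ Lila: 10:30-11:45, 13:45-16:15.
Vera ∩ Jonas ∩ Pita ∩ Bianca ∩ Lila ∩ Emeka: 10:30-11:45, 13:45-16:15.
Those are the intersection windows.
The last common window of at least 30 minutes is 13:45-16:15; a 30-minute meeting can start as late as 15:45 and still end by 16:15.

15:45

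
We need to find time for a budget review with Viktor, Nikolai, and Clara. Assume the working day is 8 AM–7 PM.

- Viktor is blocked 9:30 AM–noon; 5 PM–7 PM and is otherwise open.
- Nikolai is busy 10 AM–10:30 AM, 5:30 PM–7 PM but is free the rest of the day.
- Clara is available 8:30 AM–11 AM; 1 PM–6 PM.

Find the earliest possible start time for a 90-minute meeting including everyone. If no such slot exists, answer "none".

Viktor free: 08:00-09:30, 12:00-17:00 (invert busy blocks within the working day).
Nikolai free: 08:00-10:00, 10:30-17:30 (invert busy blocks within the working day).
Clara free: 08:30-11:00, 13:00-18:00.
Viktor ∩ Nikolai: 08:00-09:30, 12:00-17:00.
Viktor ∩ Nikolai ∩ Clara: 08:30-09:30, 13:00-17:00.
The first common window of at least 90 minutes is 13:00-17:00, so the earliest start is 13:00.

13:00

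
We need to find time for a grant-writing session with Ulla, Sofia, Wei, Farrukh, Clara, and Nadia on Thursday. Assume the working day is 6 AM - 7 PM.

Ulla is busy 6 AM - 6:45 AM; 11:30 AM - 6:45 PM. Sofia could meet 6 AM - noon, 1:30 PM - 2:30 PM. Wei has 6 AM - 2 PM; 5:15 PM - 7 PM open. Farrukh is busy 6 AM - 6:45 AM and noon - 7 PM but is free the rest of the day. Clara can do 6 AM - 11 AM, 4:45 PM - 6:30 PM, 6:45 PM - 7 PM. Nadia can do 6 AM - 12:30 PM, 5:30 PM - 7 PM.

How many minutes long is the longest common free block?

Ulla free: 06:45-11:30, 18:45-19:00 (invert busy blocks within the working day).
Sofia free: 06:00-12:00, 13:30-14:30.
Wei free: 06:00-14:00, 17:15-19:00.
Farrukh free: 06:45-12:00 (invert busy blocks within the working day).
Clara free: 06:00-11:00, 16:45-18:30, 18:45-19:00.
Nadia free: 06:00-12:30, 17:30-19:00.
Ulla ∩ Sofia: 06:45-11:30.
Ulla ∩ Sofia ∩ Wei: 06:45-11:30.
Ulla ∩ Sofia ∩ Wei ∩ Farrukh: 06:45-11:30.
Ulla ∩ Sofia ∩ Wei ∩ Farrukh ∩ Clara: 06:45-11:00.
Ulla ∩ Sofia ∩ Wei ∩ Farrukh ∩ Clara ∩ Nadia: 06:45-11:00.
Those are the intersection windows.
The longest is 06:45-11:00 at 255 minutes.

255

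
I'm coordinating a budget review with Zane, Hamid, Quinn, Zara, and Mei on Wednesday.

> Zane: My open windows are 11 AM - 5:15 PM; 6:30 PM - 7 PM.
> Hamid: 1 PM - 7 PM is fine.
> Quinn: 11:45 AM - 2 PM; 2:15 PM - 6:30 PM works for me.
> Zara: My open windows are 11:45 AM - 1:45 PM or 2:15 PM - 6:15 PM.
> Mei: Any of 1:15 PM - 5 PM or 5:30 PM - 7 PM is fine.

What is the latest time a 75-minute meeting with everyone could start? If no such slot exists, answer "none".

Zane ∩ Hamid: 13:00-17:15, 18:30-19:00.
Zane ∩ Hamid ∩ Quinn: 13:00-14:00, 14:15-17:15.
Zane ∩ Hamid ∩ Quinn ∩ Zara: 13:00-13:45, 14:15-17:15.
Zane ∩ Hamid ∩ Quinn ∩ Zara ∩ Mei: 13:15-13:45, 14:15-17:00.
The last common window of at least 75 minutes is 14:15-17:00; a 75-minute meeting can start as late as 15:45 and still end by 17:00.

15:45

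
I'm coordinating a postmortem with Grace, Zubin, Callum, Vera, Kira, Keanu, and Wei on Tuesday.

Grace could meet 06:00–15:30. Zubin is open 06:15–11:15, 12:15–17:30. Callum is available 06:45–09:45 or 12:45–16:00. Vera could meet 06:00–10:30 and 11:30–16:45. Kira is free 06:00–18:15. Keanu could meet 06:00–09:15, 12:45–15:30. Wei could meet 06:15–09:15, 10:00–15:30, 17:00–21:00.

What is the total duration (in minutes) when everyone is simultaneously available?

Grace ∩ Zubin: 06:15-11:15, 12:15-15:30.
Grace ∩ Zubin ∩ Callum: 06:45-09:45, 12:45-15:30.
Grace ∩ Zubin ∩ Callum ∩ Vera: 06:45-09:45, 12:45-15:30.
Grace ∩ Zubin ∩ Callum ∩ Vera ∩ Kira: 06:45-09:45, 12:45-15:30.
Grace ∩ Zubin ∩ Callum ∩ Vera ∩ Kira ∩ Keanu: 06:45-09:15, 12:45-15:30.
Grace ∩ Zubin ∩ Callum ∩ Vera ∩ Kira ∩ Keanu ∩ Wei: 06:45-09:15, 12:45-15:30.
Summing the common windows: 150 + 165 = 315 minutes.

315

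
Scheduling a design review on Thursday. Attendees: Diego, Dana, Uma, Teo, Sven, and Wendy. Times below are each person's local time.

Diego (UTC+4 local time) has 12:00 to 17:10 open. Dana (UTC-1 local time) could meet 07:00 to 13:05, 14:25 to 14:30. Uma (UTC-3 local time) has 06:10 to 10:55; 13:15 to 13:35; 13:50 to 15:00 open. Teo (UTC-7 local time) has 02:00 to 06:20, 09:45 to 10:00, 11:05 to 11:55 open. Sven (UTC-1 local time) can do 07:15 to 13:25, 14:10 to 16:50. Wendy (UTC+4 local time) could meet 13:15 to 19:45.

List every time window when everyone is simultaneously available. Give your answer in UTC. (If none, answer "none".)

Diego in UTC: 08:00-13:10 (subtract 4h to convert from UTC+4).
Dana in UTC: 08:00-14:05, 15:25-15:30 (add 1h to convert from UTC-1).
Uma in UTC: 09:10-13:55, 16:15-16:35, 16:50-18:00 (add 3h to convert from UTC-3).
Teo in UTC: 09:00-13:20, 16:45-17:00, 18:05-18:55 (add 7h to convert from UTC-7).
Sven in UTC: 08:15-14:25, 15:10-17:50 (add 1h to convert from UTC-1).
Wendy in UTC: 09:15-15:45 (subtract 4h to convert from UTC+4).
Diego ∩ Dana: 08:00-13:10.
Diego ∩ Dana ∩ Uma: 09:10-13:10.
Diego ∩ Dana ∩ Uma ∩ Teo: 09:10-13:10.
Diego ∩ Dana ∩ Uma ∩ Teo ∩ Sven: 09:10-13:10.
Diego ∩ Dana ∩ Uma ∩ Teo ∩ Sven ∩ Wendy: 09:15-13:10.

09:15-13:10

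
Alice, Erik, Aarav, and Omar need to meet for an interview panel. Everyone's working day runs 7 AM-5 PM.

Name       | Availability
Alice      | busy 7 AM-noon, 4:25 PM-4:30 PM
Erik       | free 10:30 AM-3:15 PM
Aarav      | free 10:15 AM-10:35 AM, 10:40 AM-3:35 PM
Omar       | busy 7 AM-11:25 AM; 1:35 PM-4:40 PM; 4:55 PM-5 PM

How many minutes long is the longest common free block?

95

Alice free: 12:00-16:25, 16:30-17:00 (invert busy blocks within the working day).
Erik free: 10:30-15:15.
Aarav free: 10:15-10:35, 10:40-15:35.
Omar free: 11:25-13:35, 16:40-16:55 (invert busy blocks within the working day).
Alice ∩ Erik: 12:00-15:15.
Alice ∩ Erik ∩ Aarav: 12:00-15:15.
Alice ∩ Erik ∩ Aarav ∩ Omar: 12:00-13:35.
So the common availability across everyone is 12:00-13:35.
The longest is 12:00-13:35 at 95 minutes.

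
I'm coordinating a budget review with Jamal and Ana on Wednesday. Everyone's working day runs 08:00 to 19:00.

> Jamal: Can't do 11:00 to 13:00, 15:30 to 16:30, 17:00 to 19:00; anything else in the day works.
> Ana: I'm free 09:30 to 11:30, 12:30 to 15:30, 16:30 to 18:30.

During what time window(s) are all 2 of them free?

09:30-11:00, 13:00-15:30, 16:30-17:00

Jamal free: 08:00-11:00, 13:00-15:30, 16:30-17:00 (invert busy blocks within the working day).
Ana free: 09:30-11:30, 12:30-15:30, 16:30-18:30.
Jamal ∩ Ana: 09:30-11:00, 13:00-15:30, 16:30-17:00.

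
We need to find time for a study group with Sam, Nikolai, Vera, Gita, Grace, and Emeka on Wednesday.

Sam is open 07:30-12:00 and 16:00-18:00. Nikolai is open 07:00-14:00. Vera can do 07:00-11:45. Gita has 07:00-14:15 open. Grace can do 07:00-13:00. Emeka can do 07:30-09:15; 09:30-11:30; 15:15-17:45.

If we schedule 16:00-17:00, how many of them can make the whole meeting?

2

Sam and Emeka can make the full 16:00-17:00 slot — that's 2.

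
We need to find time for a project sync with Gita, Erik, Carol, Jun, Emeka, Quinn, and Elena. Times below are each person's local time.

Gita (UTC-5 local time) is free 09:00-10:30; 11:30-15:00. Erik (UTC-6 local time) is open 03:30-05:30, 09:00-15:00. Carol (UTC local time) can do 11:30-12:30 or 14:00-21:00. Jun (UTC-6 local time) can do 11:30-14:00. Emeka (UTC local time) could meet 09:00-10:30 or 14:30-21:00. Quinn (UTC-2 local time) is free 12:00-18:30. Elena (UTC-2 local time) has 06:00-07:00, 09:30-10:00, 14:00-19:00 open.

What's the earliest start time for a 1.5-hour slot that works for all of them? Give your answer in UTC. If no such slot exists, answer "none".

Gita in UTC: 14:00-15:30, 16:30-20:00 (add 5h to convert from UTC-5).
Erik in UTC: 09:30-11:30, 15:00-21:00 (add 6h to convert from UTC-6).
Carol in UTC: 11:30-12:30, 14:00-21:00.
Jun in UTC: 17:30-20:00 (add 6h to convert from UTC-6).
Emeka in UTC: 09:00-10:30, 14:30-21:00.
Quinn in UTC: 14:00-20:30 (add 2h to convert from UTC-2).
Elena in UTC: 08:00-09:00, 11:30-12:00, 16:00-21:00 (add 2h to convert from UTC-2).
Gita ∩ Erik: 15:00-15:30, 16:30-20:00.
Gita ∩ Erik ∩ Carol: 15:00-15:30, 16:30-20:00.
Gita ∩ Erik ∩ Carol ∩ Jun: 17:30-20:00.
Gita ∩ Erik ∩ Carol ∩ Jun ∩ Emeka: 17:30-20:00.
Gita ∩ Erik ∩ Carol ∩ Jun ∩ Emeka ∩ Quinn: 17:30-20:00.
Gita ∩ Erik ∩ Carol ∩ Jun ∩ Emeka ∩ Quinn ∩ Elena: 17:30-20:00.
So the common availability across everyone is 17:30-20:00.
The first common window of at least 90 minutes is 17:30-20:00, so the earliest start is 17:30.

17:30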